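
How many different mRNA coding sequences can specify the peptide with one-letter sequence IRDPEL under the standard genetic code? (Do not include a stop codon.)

1728

Ile: 3 codons.
Arg: 6 codons.
Asp: 2 codons.
Pro: 4 codons.
Glu: 2 codons.
Leu: 6 codons.
3 × 6 × 2 × 4 × 2 × 6 = 1728.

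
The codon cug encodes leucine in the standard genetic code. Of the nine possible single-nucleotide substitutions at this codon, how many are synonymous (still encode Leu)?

4

Position 1: UUG → 1 synonymous.
Position 2: none → 0 synonymous.
Position 3: CUU, CUC, CUA → 3 synonymous.
Total: 1 + 0 + 3 = 4.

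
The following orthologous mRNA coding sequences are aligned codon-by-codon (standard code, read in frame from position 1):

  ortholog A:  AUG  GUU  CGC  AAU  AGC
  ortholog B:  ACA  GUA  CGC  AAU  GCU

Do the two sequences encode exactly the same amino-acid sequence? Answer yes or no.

no

Codon 1: AUG Met / ACA Thr — nonsynonymous.
Codon 2: GUU Val / GUA Val — synonymous.
Codon 3: CGC Arg / CGC Arg — identical.
Codon 4: AAU Asn / AAU Asn — identical.
Codon 5: AGC Ser / GCU Ala — nonsynonymous.
Nonsynonymous differences: 2 → different protein.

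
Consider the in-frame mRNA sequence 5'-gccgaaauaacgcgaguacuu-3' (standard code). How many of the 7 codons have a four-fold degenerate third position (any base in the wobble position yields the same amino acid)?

Codon 1 GCC (Ala): third position 4-fold.
Codon 2 GAA (Glu): third position 2-fold.
Codon 3 AUA (Ile): third position 3-fold.
Codon 4 ACG (Thr): third position 4-fold.
Codon 5 CGA (Arg): third position 4-fold.
Codon 6 GUA (Val): third position 4-fold.
Codon 7 CUU (Leu): third position 4-fold.
Four-fold degenerate third positions: 5.

5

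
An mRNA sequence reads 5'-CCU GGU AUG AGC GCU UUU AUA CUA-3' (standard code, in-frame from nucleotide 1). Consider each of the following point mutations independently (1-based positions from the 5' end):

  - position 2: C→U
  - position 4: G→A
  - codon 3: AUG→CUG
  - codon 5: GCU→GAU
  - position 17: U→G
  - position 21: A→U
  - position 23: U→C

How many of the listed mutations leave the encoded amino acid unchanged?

Codon 1: CCU (Pro) → CUU (Leu) — missense.
Codon 2: GGU (Gly) → AGU (Ser) — missense.
Codon 3: AUG (Met) → CUG (Leu) — missense.
Codon 5: GCU (Ala) → GAU (Asp) — missense.
Codon 6: UUU (Phe) → UGU (Cys) — missense.
Codon 7: AUA (Ile) → AUU (Ile) — synonymous.
Codon 8: CUA (Leu) → CCA (Pro) — missense.
Synonymous: 1 of 7.

1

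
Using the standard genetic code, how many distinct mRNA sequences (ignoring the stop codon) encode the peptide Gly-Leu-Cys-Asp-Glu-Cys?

Gly: 4 codons.
Leu: 6 codons.
Cys: 2 codons.
Asp: 2 codons.
Glu: 2 codons.
Cys: 2 codons.
4 × 6 × 2 × 2 × 2 × 2 = 384.

384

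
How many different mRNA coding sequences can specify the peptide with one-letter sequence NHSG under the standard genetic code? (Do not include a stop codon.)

96

Asn: 2 codons.
His: 2 codons.
Ser: 6 codons.
Gly: 4 codons.
2 × 2 × 6 × 4 = 96.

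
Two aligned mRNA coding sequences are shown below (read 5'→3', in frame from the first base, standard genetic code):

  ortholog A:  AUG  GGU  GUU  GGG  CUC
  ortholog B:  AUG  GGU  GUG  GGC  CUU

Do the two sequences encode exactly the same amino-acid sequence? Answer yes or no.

Codon 1: AUG Met / AUG Met — identical.
Codon 2: GGU Gly / GGU Gly — identical.
Codon 3: GUU Val / GUG Val — synonymous.
Codon 4: GGG Gly / GGC Gly — synonymous.
Codon 5: CUC Leu / CUU Leu — synonymous.
Nonsynonymous differences: 0 → same protein.

yes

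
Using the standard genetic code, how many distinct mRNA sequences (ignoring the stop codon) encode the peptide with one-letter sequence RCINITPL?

Arg: 6 codons.
Cys: 2 codons.
Ile: 3 codons.
Asn: 2 codons.
Ile: 3 codons.
Thr: 4 codons.
Pro: 4 codons.
Leu: 6 codons.
6 × 2 × 3 × 2 × 3 × 4 × 4 × 6 = 20736.

20736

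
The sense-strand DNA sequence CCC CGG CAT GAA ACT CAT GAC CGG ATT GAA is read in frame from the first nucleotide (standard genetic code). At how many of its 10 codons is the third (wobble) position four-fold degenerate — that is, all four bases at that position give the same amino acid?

4

Codon 1 CCC (Pro): third position 4-fold.
Codon 2 CGG (Arg): third position 4-fold.
Codon 3 CAT (His): third position 2-fold.
Codon 4 GAA (Glu): third position 2-fold.
Codon 5 ACT (Thr): third position 4-fold.
Codon 6 CAT (His): third position 2-fold.
Codon 7 GAC (Asp): third position 2-fold.
Codon 8 CGG (Arg): third position 4-fold.
Codon 9 ATT (Ile): third position 3-fold.
Codon 10 GAA (Glu): third position 2-fold.
Four-fold degenerate third positions: 4.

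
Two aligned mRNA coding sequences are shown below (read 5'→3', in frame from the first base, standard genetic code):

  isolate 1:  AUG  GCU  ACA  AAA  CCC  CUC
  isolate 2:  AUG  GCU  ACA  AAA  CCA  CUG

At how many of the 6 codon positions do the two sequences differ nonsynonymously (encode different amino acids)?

Codon 1: AUG Met / AUG Met — identical.
Codon 2: GCU Ala / GCU Ala — identical.
Codon 3: ACA Thr / ACA Thr — identical.
Codon 4: AAA Lys / AAA Lys — identical.
Codon 5: CCC Pro / CCA Pro — synonymous.
Codon 6: CUC Leu / CUG Leu — synonymous.
Nonsynonymous differences: 0.

0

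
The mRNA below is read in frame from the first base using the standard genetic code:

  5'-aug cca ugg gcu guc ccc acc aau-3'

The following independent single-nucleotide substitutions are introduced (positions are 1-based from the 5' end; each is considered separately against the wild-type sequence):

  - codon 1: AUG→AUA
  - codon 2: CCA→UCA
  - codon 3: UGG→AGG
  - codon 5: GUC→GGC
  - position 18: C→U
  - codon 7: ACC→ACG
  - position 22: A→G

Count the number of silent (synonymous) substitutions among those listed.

2

Codon 1: AUG (Met) → AUA (Ile) — missense.
Codon 2: CCA (Pro) → UCA (Ser) — missense.
Codon 3: UGG (Trp) → AGG (Arg) — missense.
Codon 5: GUC (Val) → GGC (Gly) — missense.
Codon 6: CCC (Pro) → CCU (Pro) — synonymous.
Codon 7: ACC (Thr) → ACG (Thr) — synonymous.
Codon 8: AAU (Asn) → GAU (Asp) — missense.
Synonymous: 2 of 7.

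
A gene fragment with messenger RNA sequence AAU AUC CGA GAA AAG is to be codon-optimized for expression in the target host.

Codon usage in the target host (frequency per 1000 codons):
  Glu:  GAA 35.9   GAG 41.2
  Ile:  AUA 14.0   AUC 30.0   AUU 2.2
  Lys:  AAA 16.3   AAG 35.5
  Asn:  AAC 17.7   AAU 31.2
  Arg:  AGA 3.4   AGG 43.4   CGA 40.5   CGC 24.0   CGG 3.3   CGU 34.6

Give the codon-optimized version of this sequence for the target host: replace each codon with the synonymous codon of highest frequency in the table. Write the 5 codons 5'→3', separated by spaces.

AAU AUC AGG GAG AAG

Codon 1 (Asn): best is AAU at 31.2.
Codon 2 (Ile): best is AUC at 30.0.
Codon 3 (Arg): best is AGG at 43.4.
Codon 4 (Glu): best is GAG at 41.2.
Codon 5 (Lys): best is AAG at 35.5.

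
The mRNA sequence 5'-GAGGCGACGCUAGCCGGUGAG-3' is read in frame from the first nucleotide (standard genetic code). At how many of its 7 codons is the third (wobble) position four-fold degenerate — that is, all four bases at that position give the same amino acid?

5

Codon 1 GAG (Glu): third position 2-fold.
Codon 2 GCG (Ala): third position 4-fold.
Codon 3 ACG (Thr): third position 4-fold.
Codon 4 CUA (Leu): third position 4-fold.
Codon 5 GCC (Ala): third position 4-fold.
Codon 6 GGU (Gly): third position 4-fold.
Codon 7 GAG (Glu): third position 2-fold.
Four-fold degenerate third positions: 5.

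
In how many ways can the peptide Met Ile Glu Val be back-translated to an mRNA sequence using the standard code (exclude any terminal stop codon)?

Met: 1 codon.
Ile: 3 codons.
Glu: 2 codons.
Val: 4 codons.
1 × 3 × 2 × 4 = 24.

24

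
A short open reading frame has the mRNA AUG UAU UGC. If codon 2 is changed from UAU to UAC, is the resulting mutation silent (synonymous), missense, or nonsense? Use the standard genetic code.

Position 6 falls in codon 2: UAU → Tyr.
After the substitution the codon is UAC → Tyr.
Both encode Tyr, so the change is synonymous.

silent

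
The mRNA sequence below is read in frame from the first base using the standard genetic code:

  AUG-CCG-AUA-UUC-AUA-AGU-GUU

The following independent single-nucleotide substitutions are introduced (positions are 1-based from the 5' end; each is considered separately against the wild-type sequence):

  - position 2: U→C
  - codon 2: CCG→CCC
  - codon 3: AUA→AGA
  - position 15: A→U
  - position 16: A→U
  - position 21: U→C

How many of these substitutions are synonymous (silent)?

3

Codon 1: AUG (Met) → ACG (Thr) — missense.
Codon 2: CCG (Pro) → CCC (Pro) — synonymous.
Codon 3: AUA (Ile) → AGA (Arg) — missense.
Codon 5: AUA (Ile) → AUU (Ile) — synonymous.
Codon 6: AGU (Ser) → UGU (Cys) — missense.
Codon 7: GUU (Val) → GUC (Val) — synonymous.
Synonymous: 3 of 6.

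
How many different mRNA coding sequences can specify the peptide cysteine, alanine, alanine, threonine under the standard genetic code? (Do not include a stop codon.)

Cys: 2 codons.
Ala: 4 codons.
Ala: 4 codons.
Thr: 4 codons.
2 × 4 × 4 × 4 = 128.

128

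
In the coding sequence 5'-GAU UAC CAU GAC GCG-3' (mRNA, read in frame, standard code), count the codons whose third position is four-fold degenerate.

Codon 1 GAU (Asp): third position 2-fold.
Codon 2 UAC (Tyr): third position 2-fold.
Codon 3 CAU (His): third position 2-fold.
Codon 4 GAC (Asp): third position 2-fold.
Codon 5 GCG (Ala): third position 4-fold.
Four-fold degenerate third positions: 1.

1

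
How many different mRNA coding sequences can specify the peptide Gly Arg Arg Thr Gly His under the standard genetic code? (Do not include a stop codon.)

4608

Gly: 4 codons.
Arg: 6 codons.
Arg: 6 codons.
Thr: 4 codons.
Gly: 4 codons.
His: 2 codons.
4 × 6 × 6 × 4 × 4 × 2 = 4608.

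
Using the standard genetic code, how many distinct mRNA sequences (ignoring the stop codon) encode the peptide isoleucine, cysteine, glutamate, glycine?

Ile: 3 codons.
Cys: 2 codons.
Glu: 2 codons.
Gly: 4 codons.
3 × 2 × 2 × 4 = 48.

48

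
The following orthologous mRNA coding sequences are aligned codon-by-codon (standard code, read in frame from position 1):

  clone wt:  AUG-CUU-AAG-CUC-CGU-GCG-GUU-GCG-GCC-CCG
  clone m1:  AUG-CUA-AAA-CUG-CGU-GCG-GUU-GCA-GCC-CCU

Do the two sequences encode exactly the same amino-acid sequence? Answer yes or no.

Codon 1: AUG Met / AUG Met — identical.
Codon 2: CUU Leu / CUA Leu — synonymous.
Codon 3: AAG Lys / AAA Lys — synonymous.
Codon 4: CUC Leu / CUG Leu — synonymous.
Codon 5: CGU Arg / CGU Arg — identical.
Codon 6: GCG Ala / GCG Ala — identical.
Codon 7: GUU Val / GUU Val — identical.
Codon 8: GCG Ala / GCA Ala — synonymous.
Codon 9: GCC Ala / GCC Ala — identical.
Codon 10: CCG Pro / CCU Pro — synonymous.
Nonsynonymous differences: 0 → same protein.

yes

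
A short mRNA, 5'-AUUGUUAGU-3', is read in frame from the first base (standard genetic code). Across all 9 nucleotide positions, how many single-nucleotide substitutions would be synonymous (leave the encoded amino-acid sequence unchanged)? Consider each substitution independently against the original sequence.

Codon 1 (AUU, Ile): 2 synonymous substitutions.
Codon 2 (GUU, Val): 3 synonymous substitutions.
Codon 3 (AGU, Ser): 1 synonymous substitution.
Total: 2 + 3 + 1 = 6.

6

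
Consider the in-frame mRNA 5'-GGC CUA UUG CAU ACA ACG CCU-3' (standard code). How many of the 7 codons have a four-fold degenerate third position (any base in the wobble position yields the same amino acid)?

5

Codon 1 GGC (Gly): third position 4-fold.
Codon 2 CUA (Leu): third position 4-fold.
Codon 3 UUG (Leu): third position 2-fold.
Codon 4 CAU (His): third position 2-fold.
Codon 5 ACA (Thr): third position 4-fold.
Codon 6 ACG (Thr): third position 4-fold.
Codon 7 CCU (Pro): third position 4-fold.
Four-fold degenerate third positions: 5.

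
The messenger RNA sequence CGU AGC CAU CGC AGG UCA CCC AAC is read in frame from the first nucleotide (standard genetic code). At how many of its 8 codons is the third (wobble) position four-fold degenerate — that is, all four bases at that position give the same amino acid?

4

Codon 1 CGU (Arg): third position 4-fold.
Codon 2 AGC (Ser): third position 2-fold.
Codon 3 CAU (His): third position 2-fold.
Codon 4 CGC (Arg): third position 4-fold.
Codon 5 AGG (Arg): third position 2-fold.
Codon 6 UCA (Ser): third position 4-fold.
Codon 7 CCC (Pro): third position 4-fold.
Codon 8 AAC (Asn): third position 2-fold.
Four-fold degenerate third positions: 4.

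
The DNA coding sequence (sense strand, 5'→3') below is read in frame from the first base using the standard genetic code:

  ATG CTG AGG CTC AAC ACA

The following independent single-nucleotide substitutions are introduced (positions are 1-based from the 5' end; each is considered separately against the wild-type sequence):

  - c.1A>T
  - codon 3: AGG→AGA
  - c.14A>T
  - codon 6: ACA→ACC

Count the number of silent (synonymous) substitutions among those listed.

Codon 1: ATG (Met) → TTG (Leu) — missense.
Codon 3: AGG (Arg) → AGA (Arg) — synonymous.
Codon 5: AAC (Asn) → ATC (Ile) — missense.
Codon 6: ACA (Thr) → ACC (Thr) — synonymous.
Synonymous: 2 of 4.

2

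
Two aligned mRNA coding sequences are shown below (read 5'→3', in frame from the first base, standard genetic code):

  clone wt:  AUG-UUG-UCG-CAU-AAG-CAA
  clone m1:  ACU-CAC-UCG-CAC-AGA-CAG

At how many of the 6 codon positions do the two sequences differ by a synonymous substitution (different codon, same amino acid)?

Codon 1: AUG Met / ACU Thr — nonsynonymous.
Codon 2: UUG Leu / CAC His — nonsynonymous.
Codon 3: UCG Ser / UCG Ser — identical.
Codon 4: CAU His / CAC His — synonymous.
Codon 5: AAG Lys / AGA Arg — nonsynonymous.
Codon 6: CAA Gln / CAG Gln — synonymous.
Synonymous differences: 2.

2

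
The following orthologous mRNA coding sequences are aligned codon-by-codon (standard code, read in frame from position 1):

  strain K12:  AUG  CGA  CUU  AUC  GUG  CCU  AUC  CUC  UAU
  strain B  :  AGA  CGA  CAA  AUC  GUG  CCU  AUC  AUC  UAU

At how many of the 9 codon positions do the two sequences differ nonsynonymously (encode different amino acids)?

Codon 1: AUG Met / AGA Arg — nonsynonymous.
Codon 2: CGA Arg / CGA Arg — identical.
Codon 3: CUU Leu / CAA Gln — nonsynonymous.
Codon 4: AUC Ile / AUC Ile — identical.
Codon 5: GUG Val / GUG Val — identical.
Codon 6: CCU Pro / CCU Pro — identical.
Codon 7: AUC Ile / AUC Ile — identical.
Codon 8: CUC Leu / AUC Ile — nonsynonymous.
Codon 9: UAU Tyr / UAU Tyr — identical.
Nonsynonymous differences: 3.

3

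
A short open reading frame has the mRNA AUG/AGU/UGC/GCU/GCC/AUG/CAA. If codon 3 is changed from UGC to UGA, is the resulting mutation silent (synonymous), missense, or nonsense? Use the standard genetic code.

nonsense

Position 9 falls in codon 3: UGC → Cys.
After the substitution the codon is UGA → Stop.
The new codon is a stop codon, so this is a nonsense mutation.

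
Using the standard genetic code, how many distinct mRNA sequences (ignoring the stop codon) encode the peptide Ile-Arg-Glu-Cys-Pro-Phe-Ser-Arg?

20736

Ile: 3 codons.
Arg: 6 codons.
Glu: 2 codons.
Cys: 2 codons.
Pro: 4 codons.
Phe: 2 codons.
Ser: 6 codons.
Arg: 6 codons.
3 × 6 × 2 × 2 × 4 × 2 × 6 × 6 = 20736.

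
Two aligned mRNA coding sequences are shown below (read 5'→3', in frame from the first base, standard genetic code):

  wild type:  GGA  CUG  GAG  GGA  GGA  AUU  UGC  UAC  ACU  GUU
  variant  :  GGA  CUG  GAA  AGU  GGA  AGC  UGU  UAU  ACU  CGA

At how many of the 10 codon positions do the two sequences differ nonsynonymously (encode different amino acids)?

3

Codon 1: GGA Gly / GGA Gly — identical.
Codon 2: CUG Leu / CUG Leu — identical.
Codon 3: GAG Glu / GAA Glu — synonymous.
Codon 4: GGA Gly / AGU Ser — nonsynonymous.
Codon 5: GGA Gly / GGA Gly — identical.
Codon 6: AUU Ile / AGC Ser — nonsynonymous.
Codon 7: UGC Cys / UGU Cys — synonymous.
Codon 8: UAC Tyr / UAU Tyr — synonymous.
Codon 9: ACU Thr / ACU Thr — identical.
Codon 10: GUU Val / CGA Arg — nonsynonymous.
Nonsynonymous differences: 3.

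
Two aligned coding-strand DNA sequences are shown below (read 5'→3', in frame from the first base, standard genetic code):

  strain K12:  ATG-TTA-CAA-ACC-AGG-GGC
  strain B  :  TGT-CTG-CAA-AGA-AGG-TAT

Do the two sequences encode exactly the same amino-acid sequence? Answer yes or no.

Codon 1: ATG Met / TGT Cys — nonsynonymous.
Codon 2: TTA Leu / CTG Leu — synonymous.
Codon 3: CAA Gln / CAA Gln — identical.
Codon 4: ACC Thr / AGA Arg — nonsynonymous.
Codon 5: AGG Arg / AGG Arg — identical.
Codon 6: GGC Gly / TAT Tyr — nonsynonymous.
Nonsynonymous differences: 3 → different protein.

no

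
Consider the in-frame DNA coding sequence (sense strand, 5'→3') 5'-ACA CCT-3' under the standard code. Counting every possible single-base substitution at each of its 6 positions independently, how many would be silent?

Codon 1 (ACA, Thr): 3 synonymous substitutions.
Codon 2 (CCT, Pro): 3 synonymous substitutions.
Total: 3 + 3 = 6.

6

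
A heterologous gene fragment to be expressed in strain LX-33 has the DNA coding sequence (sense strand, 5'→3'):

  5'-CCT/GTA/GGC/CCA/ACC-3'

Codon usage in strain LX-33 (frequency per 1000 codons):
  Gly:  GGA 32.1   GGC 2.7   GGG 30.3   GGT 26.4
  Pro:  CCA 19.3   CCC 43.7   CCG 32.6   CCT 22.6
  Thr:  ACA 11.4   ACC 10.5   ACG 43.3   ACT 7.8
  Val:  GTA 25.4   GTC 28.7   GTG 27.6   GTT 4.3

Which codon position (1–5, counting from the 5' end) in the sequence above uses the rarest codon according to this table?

3

Codon 1 CCT (Pro): 22.6 per 1000.
Codon 2 GTA (Val): 25.4 per 1000.
Codon 3 GGC (Gly): 2.7 per 1000.
Codon 4 CCA (Pro): 19.3 per 1000.
Codon 5 ACC (Thr): 10.5 per 1000.
Lowest frequency is 2.7 at codon 3.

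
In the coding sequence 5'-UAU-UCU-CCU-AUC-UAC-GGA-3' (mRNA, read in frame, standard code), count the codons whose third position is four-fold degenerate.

3

Codon 1 UAU (Tyr): third position 2-fold.
Codon 2 UCU (Ser): third position 4-fold.
Codon 3 CCU (Pro): third position 4-fold.
Codon 4 AUC (Ile): third position 3-fold.
Codon 5 UAC (Tyr): third position 2-fold.
Codon 6 GGA (Gly): third position 4-fold.
Four-fold degenerate third positions: 3.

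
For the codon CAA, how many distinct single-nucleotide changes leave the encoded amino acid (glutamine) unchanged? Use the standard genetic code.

Position 1: none → 0 synonymous.
Position 2: none → 0 synonymous.
Position 3: CAG → 1 synonymous.
Total: 0 + 0 + 1 = 1.

1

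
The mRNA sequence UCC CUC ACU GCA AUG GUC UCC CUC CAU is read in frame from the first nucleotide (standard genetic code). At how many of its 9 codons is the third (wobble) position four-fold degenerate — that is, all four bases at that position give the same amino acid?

Codon 1 UCC (Ser): third position 4-fold.
Codon 2 CUC (Leu): third position 4-fold.
Codon 3 ACU (Thr): third position 4-fold.
Codon 4 GCA (Ala): third position 4-fold.
Codon 5 AUG (Met): third position 1-fold.
Codon 6 GUC (Val): third position 4-fold.
Codon 7 UCC (Ser): third position 4-fold.
Codon 8 CUC (Leu): third position 4-fold.
Codon 9 CAU (His): third position 2-fold.
Four-fold degenerate third positions: 7.

7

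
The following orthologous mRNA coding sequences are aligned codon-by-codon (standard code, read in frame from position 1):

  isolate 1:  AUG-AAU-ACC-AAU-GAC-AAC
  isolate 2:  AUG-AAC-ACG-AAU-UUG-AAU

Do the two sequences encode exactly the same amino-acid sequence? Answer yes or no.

no

Codon 1: AUG Met / AUG Met — identical.
Codon 2: AAU Asn / AAC Asn — synonymous.
Codon 3: ACC Thr / ACG Thr — synonymous.
Codon 4: AAU Asn / AAU Asn — identical.
Codon 5: GAC Asp / UUG Leu — nonsynonymous.
Codon 6: AAC Asn / AAU Asn — synonymous.
Nonsynonymous differences: 1 → different protein.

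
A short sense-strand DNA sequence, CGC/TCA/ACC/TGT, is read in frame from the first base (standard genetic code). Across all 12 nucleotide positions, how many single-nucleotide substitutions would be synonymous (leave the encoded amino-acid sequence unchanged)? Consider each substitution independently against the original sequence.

10

Codon 1 (CGC, Arg): 3 synonymous substitutions.
Codon 2 (TCA, Ser): 3 synonymous substitutions.
Codon 3 (ACC, Thr): 3 synonymous substitutions.
Codon 4 (TGT, Cys): 1 synonymous substitution.
Total: 3 + 3 + 3 + 1 = 10.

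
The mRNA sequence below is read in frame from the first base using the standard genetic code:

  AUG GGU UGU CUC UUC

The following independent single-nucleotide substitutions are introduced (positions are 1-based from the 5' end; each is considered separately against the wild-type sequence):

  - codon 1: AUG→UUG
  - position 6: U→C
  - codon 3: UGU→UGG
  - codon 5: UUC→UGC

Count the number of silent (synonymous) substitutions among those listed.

1

Codon 1: AUG (Met) → UUG (Leu) — missense.
Codon 2: GGU (Gly) → GGC (Gly) — synonymous.
Codon 3: UGU (Cys) → UGG (Trp) — missense.
Codon 5: UUC (Phe) → UGC (Cys) — missense.
Synonymous: 1 of 4.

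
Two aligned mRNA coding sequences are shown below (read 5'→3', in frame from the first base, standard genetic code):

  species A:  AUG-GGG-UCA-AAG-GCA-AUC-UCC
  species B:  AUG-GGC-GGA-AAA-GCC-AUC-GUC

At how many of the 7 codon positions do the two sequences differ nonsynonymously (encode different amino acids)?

Codon 1: AUG Met / AUG Met — identical.
Codon 2: GGG Gly / GGC Gly — synonymous.
Codon 3: UCA Ser / GGA Gly — nonsynonymous.
Codon 4: AAG Lys / AAA Lys — synonymous.
Codon 5: GCA Ala / GCC Ala — synonymous.
Codon 6: AUC Ile / AUC Ile — identical.
Codon 7: UCC Ser / GUC Val — nonsynonymous.
Nonsynonymous differences: 2.

2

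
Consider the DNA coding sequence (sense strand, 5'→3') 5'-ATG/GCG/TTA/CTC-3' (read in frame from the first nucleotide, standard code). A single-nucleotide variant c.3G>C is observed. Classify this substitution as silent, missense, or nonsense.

Position 3 falls in codon 1: ATG → Met.
After the substitution the codon is ATC → Ile.
Met ≠ Ile, so this is a missense mutation.

missense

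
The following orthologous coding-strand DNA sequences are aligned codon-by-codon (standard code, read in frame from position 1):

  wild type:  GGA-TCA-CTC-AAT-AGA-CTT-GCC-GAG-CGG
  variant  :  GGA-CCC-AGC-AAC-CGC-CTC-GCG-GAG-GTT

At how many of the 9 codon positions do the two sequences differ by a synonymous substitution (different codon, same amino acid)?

4

Codon 1: GGA Gly / GGA Gly — identical.
Codon 2: TCA Ser / CCC Pro — nonsynonymous.
Codon 3: CTC Leu / AGC Ser — nonsynonymous.
Codon 4: AAT Asn / AAC Asn — synonymous.
Codon 5: AGA Arg / CGC Arg — synonymous.
Codon 6: CTT Leu / CTC Leu — synonymous.
Codon 7: GCC Ala / GCG Ala — synonymous.
Codon 8: GAG Glu / GAG Glu — identical.
Codon 9: CGG Arg / GTT Val — nonsynonymous.
Synonymous differences: 4.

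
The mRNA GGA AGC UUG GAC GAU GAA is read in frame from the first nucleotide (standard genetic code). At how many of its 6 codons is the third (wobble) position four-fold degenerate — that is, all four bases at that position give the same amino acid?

1

Codon 1 GGA (Gly): third position 4-fold.
Codon 2 AGC (Ser): third position 2-fold.
Codon 3 UUG (Leu): third position 2-fold.
Codon 4 GAC (Asp): third position 2-fold.
Codon 5 GAU (Asp): third position 2-fold.
Codon 6 GAA (Glu): third position 2-fold.
Four-fold degenerate third positions: 1.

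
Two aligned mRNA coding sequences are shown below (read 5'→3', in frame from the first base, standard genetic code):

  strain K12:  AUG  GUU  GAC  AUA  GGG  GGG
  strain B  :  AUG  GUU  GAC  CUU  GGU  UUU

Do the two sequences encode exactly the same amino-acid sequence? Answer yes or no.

no

Codon 1: AUG Met / AUG Met — identical.
Codon 2: GUU Val / GUU Val — identical.
Codon 3: GAC Asp / GAC Asp — identical.
Codon 4: AUA Ile / CUU Leu — nonsynonymous.
Codon 5: GGG Gly / GGU Gly — synonymous.
Codon 6: GGG Gly / UUU Phe — nonsynonymous.
Nonsynonymous differences: 2 → different protein.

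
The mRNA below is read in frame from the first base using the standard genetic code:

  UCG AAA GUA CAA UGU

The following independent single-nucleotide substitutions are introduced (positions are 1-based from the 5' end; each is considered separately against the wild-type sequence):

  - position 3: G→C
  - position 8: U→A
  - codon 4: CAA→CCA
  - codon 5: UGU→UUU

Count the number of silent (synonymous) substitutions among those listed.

1

Codon 1: UCG (Ser) → UCC (Ser) — synonymous.
Codon 3: GUA (Val) → GAA (Glu) — missense.
Codon 4: CAA (Gln) → CCA (Pro) — missense.
Codon 5: UGU (Cys) → UUU (Phe) — missense.
Synonymous: 1 of 4.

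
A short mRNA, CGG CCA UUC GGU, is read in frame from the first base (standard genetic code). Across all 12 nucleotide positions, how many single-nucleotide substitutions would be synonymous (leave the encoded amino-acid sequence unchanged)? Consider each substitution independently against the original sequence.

11

Codon 1 (CGG, Arg): 4 synonymous substitutions.
Codon 2 (CCA, Pro): 3 synonymous substitutions.
Codon 3 (UUC, Phe): 1 synonymous substitution.
Codon 4 (GGU, Gly): 3 synonymous substitutions.
Total: 4 + 3 + 1 + 3 = 11.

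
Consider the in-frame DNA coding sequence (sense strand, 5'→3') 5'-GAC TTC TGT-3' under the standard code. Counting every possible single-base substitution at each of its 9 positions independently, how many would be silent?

Codon 1 (GAC, Asp): 1 synonymous substitution.
Codon 2 (TTC, Phe): 1 synonymous substitution.
Codon 3 (TGT, Cys): 1 synonymous substitution.
Total: 1 + 1 + 1 = 3.

3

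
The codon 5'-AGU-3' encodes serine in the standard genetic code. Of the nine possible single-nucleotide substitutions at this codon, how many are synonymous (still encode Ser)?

Position 1: none → 0 synonymous.
Position 2: none → 0 synonymous.
Position 3: AGC → 1 synonymous.
Total: 0 + 0 + 1 = 1.

1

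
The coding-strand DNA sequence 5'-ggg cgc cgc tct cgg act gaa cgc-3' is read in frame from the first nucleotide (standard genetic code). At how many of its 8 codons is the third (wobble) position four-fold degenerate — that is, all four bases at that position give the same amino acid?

Codon 1 GGG (Gly): third position 4-fold.
Codon 2 CGC (Arg): third position 4-fold.
Codon 3 CGC (Arg): third position 4-fold.
Codon 4 TCT (Ser): third position 4-fold.
Codon 5 CGG (Arg): third position 4-fold.
Codon 6 ACT (Thr): third position 4-fold.
Codon 7 GAA (Glu): third position 2-fold.
Codon 8 CGC (Arg): third position 4-fold.
Four-fold degenerate third positions: 7.

7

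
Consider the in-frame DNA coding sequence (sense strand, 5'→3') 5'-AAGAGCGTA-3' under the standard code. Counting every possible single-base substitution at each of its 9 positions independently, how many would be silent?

5

Codon 1 (AAG, Lys): 1 synonymous substitution.
Codon 2 (AGC, Ser): 1 synonymous substitution.
Codon 3 (GTA, Val): 3 synonymous substitutions.
Total: 1 + 1 + 3 = 5.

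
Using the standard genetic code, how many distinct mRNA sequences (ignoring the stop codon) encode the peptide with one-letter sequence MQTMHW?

16

Met: 1 codon.
Gln: 2 codons.
Thr: 4 codons.
Met: 1 codon.
His: 2 codons.
Trp: 1 codon.
1 × 2 × 4 × 1 × 2 × 1 = 16.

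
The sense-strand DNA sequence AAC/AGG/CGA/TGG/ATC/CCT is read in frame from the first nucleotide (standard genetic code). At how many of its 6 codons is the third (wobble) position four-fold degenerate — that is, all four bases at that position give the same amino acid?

2

Codon 1 AAC (Asn): third position 2-fold.
Codon 2 AGG (Arg): third position 2-fold.
Codon 3 CGA (Arg): third position 4-fold.
Codon 4 TGG (Trp): third position 1-fold.
Codon 5 ATC (Ile): third position 3-fold.
Codon 6 CCT (Pro): third position 4-fold.
Four-fold degenerate third positions: 2.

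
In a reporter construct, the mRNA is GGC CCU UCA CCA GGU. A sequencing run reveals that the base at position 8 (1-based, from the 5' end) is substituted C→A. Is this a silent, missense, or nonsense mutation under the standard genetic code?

Position 8 falls in codon 3: UCA → Ser.
After the substitution the codon is UAA → Stop.
The new codon is a stop codon, so this is a nonsense mutation.

nonsense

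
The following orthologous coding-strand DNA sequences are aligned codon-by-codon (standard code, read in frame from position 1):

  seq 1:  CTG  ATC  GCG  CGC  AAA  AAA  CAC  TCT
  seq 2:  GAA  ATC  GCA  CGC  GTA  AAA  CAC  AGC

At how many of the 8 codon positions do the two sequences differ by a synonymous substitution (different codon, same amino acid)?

Codon 1: CTG Leu / GAA Glu — nonsynonymous.
Codon 2: ATC Ile / ATC Ile — identical.
Codon 3: GCG Ala / GCA Ala — synonymous.
Codon 4: CGC Arg / CGC Arg — identical.
Codon 5: AAA Lys / GTA Val — nonsynonymous.
Codon 6: AAA Lys / AAA Lys — identical.
Codon 7: CAC His / CAC His — identical.
Codon 8: TCT Ser / AGC Ser — synonymous.
Synonymous differences: 2.

2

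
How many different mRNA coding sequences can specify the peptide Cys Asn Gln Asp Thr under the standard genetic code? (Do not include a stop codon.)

64

Cys: 2 codons.
Asn: 2 codons.
Gln: 2 codons.
Asp: 2 codons.
Thr: 4 codons.
2 × 2 × 2 × 2 × 4 = 64.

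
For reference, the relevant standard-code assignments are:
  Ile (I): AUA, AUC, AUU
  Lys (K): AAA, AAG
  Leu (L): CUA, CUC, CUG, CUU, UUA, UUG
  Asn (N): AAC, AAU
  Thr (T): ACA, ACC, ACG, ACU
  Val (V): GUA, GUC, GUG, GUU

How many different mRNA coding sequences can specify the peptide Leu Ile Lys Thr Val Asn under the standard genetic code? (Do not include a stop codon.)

Leu: 6 codons.
Ile: 3 codons.
Lys: 2 codons.
Thr: 4 codons.
Val: 4 codons.
Asn: 2 codons.
6 × 3 × 2 × 4 × 4 × 2 = 1152.

1152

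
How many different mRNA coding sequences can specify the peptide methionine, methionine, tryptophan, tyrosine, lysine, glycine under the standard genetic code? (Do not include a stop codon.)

16

Met: 1 codon.
Met: 1 codon.
Trp: 1 codon.
Tyr: 2 codons.
Lys: 2 codons.
Gly: 4 codons.
1 × 1 × 1 × 2 × 2 × 4 = 16.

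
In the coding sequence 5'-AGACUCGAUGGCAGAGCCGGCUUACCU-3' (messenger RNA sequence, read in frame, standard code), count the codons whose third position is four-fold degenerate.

Codon 1 AGA (Arg): third position 2-fold.
Codon 2 CUC (Leu): third position 4-fold.
Codon 3 GAU (Asp): third position 2-fold.
Codon 4 GGC (Gly): third position 4-fold.
Codon 5 AGA (Arg): third position 2-fold.
Codon 6 GCC (Ala): third position 4-fold.
Codon 7 GGC (Gly): third position 4-fold.
Codon 8 UUA (Leu): third position 2-fold.
Codon 9 CCU (Pro): third position 4-fold.
Four-fold degenerate third positions: 5.

5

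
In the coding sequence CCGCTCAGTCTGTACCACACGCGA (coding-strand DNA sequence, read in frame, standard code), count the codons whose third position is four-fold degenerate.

5

Codon 1 CCG (Pro): third position 4-fold.
Codon 2 CTC (Leu): third position 4-fold.
Codon 3 AGT (Ser): third position 2-fold.
Codon 4 CTG (Leu): third position 4-fold.
Codon 5 TAC (Tyr): third position 2-fold.
Codon 6 CAC (His): third position 2-fold.
Codon 7 ACG (Thr): third position 4-fold.
Codon 8 CGA (Arg): third position 4-fold.
Four-fold degenerate third positions: 5.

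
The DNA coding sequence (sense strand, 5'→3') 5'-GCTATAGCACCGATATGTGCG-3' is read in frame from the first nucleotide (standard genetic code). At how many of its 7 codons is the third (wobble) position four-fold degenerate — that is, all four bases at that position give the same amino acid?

Codon 1 GCT (Ala): third position 4-fold.
Codon 2 ATA (Ile): third position 3-fold.
Codon 3 GCA (Ala): third position 4-fold.
Codon 4 CCG (Pro): third position 4-fold.
Codon 5 ATA (Ile): third position 3-fold.
Codon 6 TGT (Cys): third position 2-fold.
Codon 7 GCG (Ala): third position 4-fold.
Four-fold degenerate third positions: 4.

4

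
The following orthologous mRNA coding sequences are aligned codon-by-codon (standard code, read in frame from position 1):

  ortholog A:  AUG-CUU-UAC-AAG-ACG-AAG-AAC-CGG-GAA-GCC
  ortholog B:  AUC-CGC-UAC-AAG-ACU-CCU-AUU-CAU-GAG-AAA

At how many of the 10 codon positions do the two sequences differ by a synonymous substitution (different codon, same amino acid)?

2

Codon 1: AUG Met / AUC Ile — nonsynonymous.
Codon 2: CUU Leu / CGC Arg — nonsynonymous.
Codon 3: UAC Tyr / UAC Tyr — identical.
Codon 4: AAG Lys / AAG Lys — identical.
Codon 5: ACG Thr / ACU Thr — synonymous.
Codon 6: AAG Lys / CCU Pro — nonsynonymous.
Codon 7: AAC Asn / AUU Ile — nonsynonymous.
Codon 8: CGG Arg / CAU His — nonsynonymous.
Codon 9: GAA Glu / GAG Glu — synonymous.
Codon 10: GCC Ala / AAA Lys — nonsynonymous.
Synonymous differences: 2.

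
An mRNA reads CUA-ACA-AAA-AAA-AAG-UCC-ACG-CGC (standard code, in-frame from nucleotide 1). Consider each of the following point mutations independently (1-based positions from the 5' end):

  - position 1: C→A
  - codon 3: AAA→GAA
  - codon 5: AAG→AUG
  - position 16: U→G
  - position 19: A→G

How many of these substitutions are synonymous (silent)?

Codon 1: CUA (Leu) → AUA (Ile) — missense.
Codon 3: AAA (Lys) → GAA (Glu) — missense.
Codon 5: AAG (Lys) → AUG (Met) — missense.
Codon 6: UCC (Ser) → GCC (Ala) — missense.
Codon 7: ACG (Thr) → GCG (Ala) — missense.
Synonymous: 0 of 5.

0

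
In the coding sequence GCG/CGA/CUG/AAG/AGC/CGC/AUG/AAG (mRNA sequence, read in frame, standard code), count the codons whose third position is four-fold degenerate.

4

Codon 1 GCG (Ala): third position 4-fold.
Codon 2 CGA (Arg): third position 4-fold.
Codon 3 CUG (Leu): third position 4-fold.
Codon 4 AAG (Lys): third position 2-fold.
Codon 5 AGC (Ser): third position 2-fold.
Codon 6 CGC (Arg): third position 4-fold.
Codon 7 AUG (Met): third position 1-fold.
Codon 8 AAG (Lys): third position 2-fold.
Four-fold degenerate third positions: 4.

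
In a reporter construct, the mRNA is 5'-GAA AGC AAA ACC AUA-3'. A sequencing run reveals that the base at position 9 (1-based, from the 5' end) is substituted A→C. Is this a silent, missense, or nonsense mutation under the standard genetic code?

Position 9 falls in codon 3: AAA → Lys.
After the substitution the codon is AAC → Asn.
Lys ≠ Asn, so this is a missense mutation.

missense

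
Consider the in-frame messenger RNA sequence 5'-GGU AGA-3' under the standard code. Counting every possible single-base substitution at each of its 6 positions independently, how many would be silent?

Codon 1 (GGU, Gly): 3 synonymous substitutions.
Codon 2 (AGA, Arg): 2 synonymous substitutions.
Total: 3 + 2 = 5.

5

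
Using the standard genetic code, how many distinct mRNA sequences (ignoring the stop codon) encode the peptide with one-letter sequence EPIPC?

Glu: 2 codons.
Pro: 4 codons.
Ile: 3 codons.
Pro: 4 codons.
Cys: 2 codons.
2 × 4 × 3 × 4 × 2 = 192.

192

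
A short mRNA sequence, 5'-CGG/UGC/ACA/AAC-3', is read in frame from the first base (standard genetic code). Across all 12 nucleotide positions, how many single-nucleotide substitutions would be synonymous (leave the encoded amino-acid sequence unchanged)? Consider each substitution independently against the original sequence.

9

Codon 1 (CGG, Arg): 4 synonymous substitutions.
Codon 2 (UGC, Cys): 1 synonymous substitution.
Codon 3 (ACA, Thr): 3 synonymous substitutions.
Codon 4 (AAC, Asn): 1 synonymous substitution.
Total: 4 + 1 + 3 + 1 = 9.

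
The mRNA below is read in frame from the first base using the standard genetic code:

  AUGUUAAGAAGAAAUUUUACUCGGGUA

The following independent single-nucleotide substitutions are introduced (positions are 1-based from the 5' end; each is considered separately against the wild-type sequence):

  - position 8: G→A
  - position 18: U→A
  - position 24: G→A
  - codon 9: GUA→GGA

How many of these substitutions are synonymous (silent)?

1

Codon 3: AGA (Arg) → AAA (Lys) — missense.
Codon 6: UUU (Phe) → UUA (Leu) — missense.
Codon 8: CGG (Arg) → CGA (Arg) — synonymous.
Codon 9: GUA (Val) → GGA (Gly) — missense.
Synonymous: 1 of 4.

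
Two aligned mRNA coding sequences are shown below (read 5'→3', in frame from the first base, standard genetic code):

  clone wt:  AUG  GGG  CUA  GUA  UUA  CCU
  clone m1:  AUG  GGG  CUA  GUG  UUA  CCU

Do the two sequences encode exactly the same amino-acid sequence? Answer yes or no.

yes

Codon 1: AUG Met / AUG Met — identical.
Codon 2: GGG Gly / GGG Gly — identical.
Codon 3: CUA Leu / CUA Leu — identical.
Codon 4: GUA Val / GUG Val — synonymous.
Codon 5: UUA Leu / UUA Leu — identical.
Codon 6: CCU Pro / CCU Pro — identical.
Nonsynonymous differences: 0 → same protein.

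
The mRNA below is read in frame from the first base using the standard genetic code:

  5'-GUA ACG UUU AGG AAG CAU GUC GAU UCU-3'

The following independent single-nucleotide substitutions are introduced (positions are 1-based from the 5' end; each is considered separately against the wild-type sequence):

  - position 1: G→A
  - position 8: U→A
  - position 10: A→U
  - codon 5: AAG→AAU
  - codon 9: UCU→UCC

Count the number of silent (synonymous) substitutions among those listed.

1

Codon 1: GUA (Val) → AUA (Ile) — missense.
Codon 3: UUU (Phe) → UAU (Tyr) — missense.
Codon 4: AGG (Arg) → UGG (Trp) — missense.
Codon 5: AAG (Lys) → AAU (Asn) — missense.
Codon 9: UCU (Ser) → UCC (Ser) — synonymous.
Synonymous: 1 of 5.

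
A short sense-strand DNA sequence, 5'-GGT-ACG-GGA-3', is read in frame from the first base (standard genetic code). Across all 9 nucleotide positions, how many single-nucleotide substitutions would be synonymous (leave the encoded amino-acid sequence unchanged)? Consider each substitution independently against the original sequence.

Codon 1 (GGT, Gly): 3 synonymous substitutions.
Codon 2 (ACG, Thr): 3 synonymous substitutions.
Codon 3 (GGA, Gly): 3 synonymous substitutions.
Total: 3 + 3 + 3 = 9.

9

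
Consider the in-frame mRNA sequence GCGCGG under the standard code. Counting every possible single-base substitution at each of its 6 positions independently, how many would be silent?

Codon 1 (GCG, Ala): 3 synonymous substitutions.
Codon 2 (CGG, Arg): 4 synonymous substitutions.
Total: 3 + 4 = 7.

7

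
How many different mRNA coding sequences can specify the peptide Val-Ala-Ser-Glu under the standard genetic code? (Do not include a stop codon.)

192

Val: 4 codons.
Ala: 4 codons.
Ser: 6 codons.
Glu: 2 codons.
4 × 4 × 6 × 2 = 192.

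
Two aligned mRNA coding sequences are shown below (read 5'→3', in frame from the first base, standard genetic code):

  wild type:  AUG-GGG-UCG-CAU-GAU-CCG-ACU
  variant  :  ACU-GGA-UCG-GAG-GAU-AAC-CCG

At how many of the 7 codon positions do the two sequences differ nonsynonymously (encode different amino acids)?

Codon 1: AUG Met / ACU Thr — nonsynonymous.
Codon 2: GGG Gly / GGA Gly — synonymous.
Codon 3: UCG Ser / UCG Ser — identical.
Codon 4: CAU His / GAG Glu — nonsynonymous.
Codon 5: GAU Asp / GAU Asp — identical.
Codon 6: CCG Pro / AAC Asn — nonsynonymous.
Codon 7: ACU Thr / CCG Pro — nonsynonymous.
Nonsynonymous differences: 4.

4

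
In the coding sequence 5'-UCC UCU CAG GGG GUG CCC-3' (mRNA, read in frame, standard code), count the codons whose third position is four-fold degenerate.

5

Codon 1 UCC (Ser): third position 4-fold.
Codon 2 UCU (Ser): third position 4-fold.
Codon 3 CAG (Gln): third position 2-fold.
Codon 4 GGG (Gly): third position 4-fold.
Codon 5 GUG (Val): third position 4-fold.
Codon 6 CCC (Pro): third position 4-fold.
Four-fold degenerate third positions: 5.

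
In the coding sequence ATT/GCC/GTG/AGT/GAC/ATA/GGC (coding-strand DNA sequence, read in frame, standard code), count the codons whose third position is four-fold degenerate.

3

Codon 1 ATT (Ile): third position 3-fold.
Codon 2 GCC (Ala): third position 4-fold.
Codon 3 GTG (Val): third position 4-fold.
Codon 4 AGT (Ser): third position 2-fold.
Codon 5 GAC (Asp): third position 2-fold.
Codon 6 ATA (Ile): third position 3-fold.
Codon 7 GGC (Gly): third position 4-fold.
Four-fold degenerate third positions: 3.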